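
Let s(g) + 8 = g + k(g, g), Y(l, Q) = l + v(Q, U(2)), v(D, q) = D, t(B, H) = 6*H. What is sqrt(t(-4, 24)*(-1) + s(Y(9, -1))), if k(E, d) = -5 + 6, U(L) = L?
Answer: I*sqrt(143) ≈ 11.958*I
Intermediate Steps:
k(E, d) = 1
Y(l, Q) = Q + l (Y(l, Q) = l + Q = Q + l)
s(g) = -7 + g (s(g) = -8 + (g + 1) = -8 + (1 + g) = -7 + g)
sqrt(t(-4, 24)*(-1) + s(Y(9, -1))) = sqrt((6*24)*(-1) + (-7 + (-1 + 9))) = sqrt(144*(-1) + (-7 + 8)) = sqrt(-144 + 1) = sqrt(-143) = I*sqrt(143)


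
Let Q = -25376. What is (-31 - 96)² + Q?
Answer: -9247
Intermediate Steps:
(-31 - 96)² + Q = (-31 - 96)² - 25376 = (-127)² - 25376 = 16129 - 25376 = -9247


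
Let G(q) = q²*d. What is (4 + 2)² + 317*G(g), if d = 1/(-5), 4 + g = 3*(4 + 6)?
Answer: -214112/5 ≈ -42822.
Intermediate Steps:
g = 26 (g = -4 + 3*(4 + 6) = -4 + 3*10 = -4 + 30 = 26)
d = -⅕ ≈ -0.20000
G(q) = -q²/5 (G(q) = q²*(-⅕) = -q²/5)
(4 + 2)² + 317*G(g) = (4 + 2)² + 317*(-⅕*26²) = 6² + 317*(-⅕*676) = 36 + 317*(-676/5) = 36 - 214292/5 = -214112/5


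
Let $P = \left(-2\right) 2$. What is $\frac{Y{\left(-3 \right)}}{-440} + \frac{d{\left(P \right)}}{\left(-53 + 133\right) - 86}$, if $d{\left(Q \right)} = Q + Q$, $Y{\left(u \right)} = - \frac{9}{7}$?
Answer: $\frac{12347}{9240} \approx 1.3363$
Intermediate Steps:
$Y{\left(u \right)} = - \frac{9}{7}$ ($Y{\left(u \right)} = \left(-9\right) \frac{1}{7} = - \frac{9}{7}$)
$P = -4$
$d{\left(Q \right)} = 2 Q$
$\frac{Y{\left(-3 \right)}}{-440} + \frac{d{\left(P \right)}}{\left(-53 + 133\right) - 86} = - \frac{9}{7 \left(-440\right)} + \frac{2 \left(-4\right)}{\left(-53 + 133\right) - 86} = \left(- \frac{9}{7}\right) \left(- \frac{1}{440}\right) - \frac{8}{80 - 86} = \frac{9}{3080} - \frac{8}{-6} = \frac{9}{3080} - - \frac{4}{3} = \frac{9}{3080} + \frac{4}{3} = \frac{12347}{9240}$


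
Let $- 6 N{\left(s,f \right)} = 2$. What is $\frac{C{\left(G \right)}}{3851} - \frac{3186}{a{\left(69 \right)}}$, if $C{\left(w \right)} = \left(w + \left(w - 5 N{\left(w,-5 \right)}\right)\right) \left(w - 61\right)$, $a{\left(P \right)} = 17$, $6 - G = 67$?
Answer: $- \frac{36059144}{196401} \approx -183.6$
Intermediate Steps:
$G = -61$ ($G = 6 - 67 = -61$)
$N{\left(s,f \right)} = - \frac{1}{3}$ ($N{\left(s,f \right)} = \left(- \frac{1}{6}\right) 2 = - \frac{1}{3}$)
$C{\left(w \right)} = \left(-61 + w\right) \left(\frac{5}{3} + 2 w\right)$ ($C{\left(w \right)} = \left(w + \left(w - - \frac{5}{3}\right)\right) \left(w - 61\right) = \left(w + \left(w + \frac{5}{3}\right)\right) \left(-61 + w\right) = \left(w + \left(\frac{5}{3} + w\right)\right) \left(-61 + w\right) = \left(\frac{5}{3} + 2 w\right) \left(-61 + w\right) = \left(-61 + w\right) \left(\frac{5}{3} + 2 w\right)$)
$\frac{C{\left(G \right)}}{3851} - \frac{3186}{a{\left(69 \right)}} = \frac{- \frac{305}{3} + 2 \left(-61\right)^{2} - - \frac{22021}{3}}{3851} - \frac{3186}{17} = \left(- \frac{305}{3} + 2 \cdot 3721 + \frac{22021}{3}\right) \frac{1}{3851} - \frac{3186}{17} = \left(- \frac{305}{3} + 7442 + \frac{22021}{3}\right) \frac{1}{3851} - \frac{3186}{17} = \frac{44042}{3} \cdot \frac{1}{3851} - \frac{3186}{17} = \frac{44042}{11553} - \frac{3186}{17} = - \frac{36059144}{196401}$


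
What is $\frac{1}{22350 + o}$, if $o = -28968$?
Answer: $- \frac{1}{6618} \approx -0.0001511$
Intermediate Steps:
$\frac{1}{22350 + o} = \frac{1}{22350 - 28968} = \frac{1}{-6618} = - \frac{1}{6618}$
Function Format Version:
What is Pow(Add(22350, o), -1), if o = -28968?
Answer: Rational(-1, 6618) ≈ -0.00015110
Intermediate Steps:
Pow(Add(22350, o), -1) = Pow(Add(22350, -28968), -1) = Pow(-6618, -1) = Rational(-1, 6618)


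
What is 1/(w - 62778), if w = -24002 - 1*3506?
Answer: -1/90286 ≈ -1.1076e-5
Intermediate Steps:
w = -27508 (w = -24002 - 3506 = -27508)
1/(w - 62778) = 1/(-27508 - 62778) = 1/(-90286) = -1/90286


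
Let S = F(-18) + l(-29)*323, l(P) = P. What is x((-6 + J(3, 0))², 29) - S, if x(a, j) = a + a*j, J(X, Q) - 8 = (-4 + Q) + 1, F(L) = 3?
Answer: 9394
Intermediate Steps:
J(X, Q) = 5 + Q (J(X, Q) = 8 + ((-4 + Q) + 1) = 8 + (-3 + Q) = 5 + Q)
S = -9364 (S = 3 - 29*323 = 3 - 9367 = -9364)
x((-6 + J(3, 0))², 29) - S = (-6 + (5 + 0))²*(1 + 29) - 1*(-9364) = (-6 + 5)²*30 + 9364 = (-1)²*30 + 9364 = 1*30 + 9364 = 30 + 9364 = 9394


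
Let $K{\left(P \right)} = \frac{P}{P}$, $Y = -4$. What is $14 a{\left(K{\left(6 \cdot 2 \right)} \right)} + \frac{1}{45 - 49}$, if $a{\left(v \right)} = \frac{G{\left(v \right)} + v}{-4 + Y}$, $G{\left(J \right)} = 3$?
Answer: $- \frac{29}{4} \approx -7.25$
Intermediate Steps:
$K{\left(P \right)} = 1$
$a{\left(v \right)} = - \frac{3}{8} - \frac{v}{8}$ ($a{\left(v \right)} = \frac{3 + v}{-4 - 4} = \frac{3 + v}{-8} = \left(3 + v\right) \left(- \frac{1}{8}\right) = - \frac{3}{8} - \frac{v}{8}$)
$14 a{\left(K{\left(6 \cdot 2 \right)} \right)} + \frac{1}{45 - 49} = 14 \left(- \frac{3}{8} - \frac{1}{8}\right) + \frac{1}{45 - 49} = 14 \left(- \frac{3}{8} - \frac{1}{8}\right) + \frac{1}{-4} = 14 \left(- \frac{1}{2}\right) - \frac{1}{4} = -7 - \frac{1}{4} = - \frac{29}{4}$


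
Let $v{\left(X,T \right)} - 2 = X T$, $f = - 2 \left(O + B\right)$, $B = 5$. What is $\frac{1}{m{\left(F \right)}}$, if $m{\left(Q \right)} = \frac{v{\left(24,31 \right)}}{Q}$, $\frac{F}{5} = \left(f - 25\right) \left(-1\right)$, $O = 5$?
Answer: $\frac{225}{746} \approx 0.30161$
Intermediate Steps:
$f = -20$ ($f = - 2 \left(5 + 5\right) = \left(-2\right) 10 = -20$)
$v{\left(X,T \right)} = 2 + T X$ ($v{\left(X,T \right)} = 2 + X T = 2 + T X$)
$F = 225$ ($F = 5 \left(-20 - 25\right) \left(-1\right) = 5 \left(\left(-45\right) \left(-1\right)\right) = 5 \cdot 45 = 225$)
$m{\left(Q \right)} = \frac{746}{Q}$ ($m{\left(Q \right)} = \frac{2 + 31 \cdot 24}{Q} = \frac{2 + 744}{Q} = \frac{746}{Q}$)
$\frac{1}{m{\left(F \right)}} = \frac{1}{746 \cdot \frac{1}{225}} = \frac{1}{\frac{746}{225}} = \frac{225}{746}$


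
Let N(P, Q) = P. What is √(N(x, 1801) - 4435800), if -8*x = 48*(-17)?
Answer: I*√4435698 ≈ 2106.1*I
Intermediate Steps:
x = 102 (x = -6*(-17) = -⅛*(-816) = 102)
√(N(x, 1801) - 4435800) = √(102 - 4435800) = √(-4435698) = I*√4435698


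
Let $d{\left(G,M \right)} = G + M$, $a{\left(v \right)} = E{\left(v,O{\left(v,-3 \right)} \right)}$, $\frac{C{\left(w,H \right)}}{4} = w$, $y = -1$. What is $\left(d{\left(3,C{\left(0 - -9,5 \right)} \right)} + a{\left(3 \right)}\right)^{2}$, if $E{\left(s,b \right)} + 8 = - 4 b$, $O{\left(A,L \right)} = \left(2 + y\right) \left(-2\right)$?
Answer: $1521$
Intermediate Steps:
$O{\left(A,L \right)} = -2$ ($O{\left(A,L \right)} = \left(2 - 1\right) \left(-2\right) = 1 \left(-2\right) = -2$)
$C{\left(w,H \right)} = 4 w$
$E{\left(s,b \right)} = -8 - 4 b$
$a{\left(v \right)} = 0$ ($a{\left(v \right)} = -8 - -8 = -8 + 8 = 0$)
$\left(d{\left(3,C{\left(0 - -9,5 \right)} \right)} + a{\left(3 \right)}\right)^{2} = \left(\left(3 + 4 \left(0 - -9\right)\right) + 0\right)^{2} = \left(\left(3 + 4 \left(0 + 9\right)\right) + 0\right)^{2} = \left(\left(3 + 4 \cdot 9\right) + 0\right)^{2} = \left(\left(3 + 36\right) + 0\right)^{2} = \left(39 + 0\right)^{2} = 39^{2} = 1521$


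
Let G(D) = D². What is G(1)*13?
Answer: 13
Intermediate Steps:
G(1)*13 = 1²*13 = 1*13 = 13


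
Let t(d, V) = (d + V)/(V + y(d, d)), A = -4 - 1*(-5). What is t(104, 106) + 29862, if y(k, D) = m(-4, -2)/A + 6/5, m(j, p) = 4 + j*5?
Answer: 2269687/76 ≈ 29864.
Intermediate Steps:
A = 1 (A = -4 + 5 = 1)
m(j, p) = 4 + 5*j
y(k, D) = -74/5 (y(k, D) = (4 + 5*(-4))/1 + 6/5 = (4 - 20)*1 + 6*(⅕) = -16*1 + 6/5 = -16 + 6/5 = -74/5)
t(d, V) = (V + d)/(-74/5 + V) (t(d, V) = (d + V)/(V - 74/5) = (V + d)/(-74/5 + V))
t(104, 106) + 29862 = 5*(106 + 104)/(-74 + 5*106) + 29862 = 5*210/(-74 + 530) + 29862 = 5*210/456 + 29862 = 5*(1/456)*210 + 29862 = 175/76 + 29862 = 2269687/76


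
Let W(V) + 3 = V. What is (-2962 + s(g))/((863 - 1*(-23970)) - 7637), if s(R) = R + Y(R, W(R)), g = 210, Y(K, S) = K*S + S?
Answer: 40925/17196 ≈ 2.3799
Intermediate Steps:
W(V) = -3 + V
Y(K, S) = S + K*S
s(R) = R + (1 + R)*(-3 + R) (s(R) = R + (-3 + R)*(1 + R) = R + (1 + R)*(-3 + R))
(-2962 + s(g))/((863 - 1*(-23970)) - 7637) = (-2962 + (-3 + 210² - 1*210))/((863 - 1*(-23970)) - 7637) = (-2962 + (-3 + 44100 - 210))/((863 + 23970) - 7637) = (-2962 + 43887)/(24833 - 7637) = 40925/17196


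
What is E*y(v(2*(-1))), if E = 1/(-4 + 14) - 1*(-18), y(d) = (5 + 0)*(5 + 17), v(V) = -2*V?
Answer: 1991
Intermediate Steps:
y(d) = 110 (y(d) = 5*22 = 110)
E = 181/10 (E = 1/10 + 18 = ⅒ + 18 = 181/10 ≈ 18.100)
E*y(v(2*(-1))) = (181/10)*110 = 1991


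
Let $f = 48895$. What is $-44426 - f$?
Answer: $-93321$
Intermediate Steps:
$-44426 - f = -44426 - 48895 = -93321$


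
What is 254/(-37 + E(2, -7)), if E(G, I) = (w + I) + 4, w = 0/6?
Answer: -127/20 ≈ -6.3500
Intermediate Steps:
w = 0 (w = 0*(1/6) = 0)
E(G, I) = 4 + I (E(G, I) = (0 + I) + 4 = I + 4 = 4 + I)
254/(-37 + E(2, -7)) = 254/(-37 + (4 - 7)) = 254/(-37 - 3) = 254/(-40) = 254*(-1/40) = -127/20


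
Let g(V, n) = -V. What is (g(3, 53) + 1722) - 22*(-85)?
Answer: 3589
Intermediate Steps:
(g(3, 53) + 1722) - 22*(-85) = (-1*3 + 1722) - 22*(-85) = (-3 + 1722) + 1870 = 1719 + 1870 = 3589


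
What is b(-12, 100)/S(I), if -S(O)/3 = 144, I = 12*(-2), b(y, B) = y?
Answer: 1/36 ≈ 0.027778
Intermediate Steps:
I = -24
S(O) = -432 (S(O) = -3*144 = -432)
b(-12, 100)/S(I) = -12/(-432) = -12*(-1/432) = 1/36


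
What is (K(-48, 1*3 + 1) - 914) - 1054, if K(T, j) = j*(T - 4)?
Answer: -2176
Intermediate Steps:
K(T, j) = j*(-4 + T)
(K(-48, 1*3 + 1) - 914) - 1054 = ((1*3 + 1)*(-4 - 48) - 914) - 1054 = ((3 + 1)*(-52) - 914) - 1054 = (4*(-52) - 914) - 1054 = (-208 - 914) - 1054 = -1122 - 1054 = -2176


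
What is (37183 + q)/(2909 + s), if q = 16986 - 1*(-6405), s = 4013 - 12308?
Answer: -30287/2693 ≈ -11.247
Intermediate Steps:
s = -8295
q = 23391 (q = 16986 + 6405 = 23391)
(37183 + q)/(2909 + s) = (37183 + 23391)/(2909 - 8295) = 60574/(-5386) = 60574*(-1/5386) = -30287/2693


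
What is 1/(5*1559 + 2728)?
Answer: 1/10523 ≈ 9.5030e-5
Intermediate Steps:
1/(5*1559 + 2728) = 1/(7795 + 2728) = 1/10523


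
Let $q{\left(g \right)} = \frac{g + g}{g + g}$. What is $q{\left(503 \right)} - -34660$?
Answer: $34661$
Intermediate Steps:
$q{\left(g \right)} = 1$ ($q{\left(g \right)} = \frac{2 g}{2 g} = 2 g \frac{1}{2 g} = 1$)
$q{\left(503 \right)} - -34660 = 1 - -34660 = 1 + 34660 = 34661$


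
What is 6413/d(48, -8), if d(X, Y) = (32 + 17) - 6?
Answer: 6413/43 ≈ 149.14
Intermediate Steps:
d(X, Y) = 43 (d(X, Y) = 49 - 6 = 43)
6413/d(48, -8) = 6413/43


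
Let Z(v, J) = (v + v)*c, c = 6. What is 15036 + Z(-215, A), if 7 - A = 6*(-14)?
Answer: 12456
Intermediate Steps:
A = 91 (A = 7 - 6*(-14) = 7 - 1*(-84) = 7 + 84 = 91)
Z(v, J) = 12*v (Z(v, J) = (v + v)*6 = (2*v)*6 = 12*v)
15036 + Z(-215, A) = 15036 + 12*(-215) = 15036 - 2580 = 12456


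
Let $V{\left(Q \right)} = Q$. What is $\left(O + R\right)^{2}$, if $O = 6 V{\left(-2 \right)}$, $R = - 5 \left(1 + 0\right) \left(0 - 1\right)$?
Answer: $49$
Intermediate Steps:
$R = 5$ ($R = \left(-5\right) 1 \left(-1\right) = \left(-5\right) \left(-1\right) = 5$)
$O = -12$ ($O = 6 \left(-2\right) = -12$)
$\left(O + R\right)^{2} = \left(-12 + 5\right)^{2} = \left(-7\right)^{2} = 49$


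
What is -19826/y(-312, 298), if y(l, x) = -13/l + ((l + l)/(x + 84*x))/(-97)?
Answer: -584552163120/1235993 ≈ -4.7294e+5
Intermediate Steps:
y(l, x) = -13/l - 2*l/(8245*x) (y(l, x) = -13/l + ((2*l)/((85*x)))*(-1/97) = -13/l + ((2*l)*(1/(85*x)))*(-1/97) = -13/l + (2*l/(85*x))*(-1/97) = -13/l - 2*l/(8245*x))
-19826/y(-312, 298) = -19826/(-13/(-312) - 2/8245*(-312)/298) = -19826/(-13*(-1/312) - 2/8245*(-312)*1/298) = -19826/(1/24 + 312/1228505) = -19826/1235993/29484120 = -19826*29484120/1235993 = -584552163120/1235993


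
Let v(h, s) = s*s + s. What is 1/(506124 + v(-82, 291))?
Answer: 1/591096 ≈ 1.6918e-6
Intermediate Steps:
v(h, s) = s + s² (v(h, s) = s² + s = s + s²)
1/(506124 + v(-82, 291)) = 1/(506124 + 291*(1 + 291)) = 1/(506124 + 291*292) = 1/(506124 + 84972) = 1/591096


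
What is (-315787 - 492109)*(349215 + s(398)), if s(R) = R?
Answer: -282450944248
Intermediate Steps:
(-315787 - 492109)*(349215 + s(398)) = (-315787 - 492109)*(349215 + 398) = -807896*349613 = -282450944248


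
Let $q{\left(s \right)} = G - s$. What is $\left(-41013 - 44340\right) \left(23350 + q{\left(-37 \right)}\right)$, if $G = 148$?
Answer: $-2008782855$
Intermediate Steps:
$q{\left(s \right)} = 148 - s$
$\left(-41013 - 44340\right) \left(23350 + q{\left(-37 \right)}\right) = \left(-41013 - 44340\right) \left(23350 + \left(148 - -37\right)\right) = - 85353 \left(23350 + \left(148 + 37\right)\right) = - 85353 \left(23350 + 185\right) = \left(-85353\right) 23535 = -2008782855$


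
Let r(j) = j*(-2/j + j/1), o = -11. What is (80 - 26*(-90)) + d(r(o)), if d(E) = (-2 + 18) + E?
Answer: 2555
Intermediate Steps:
r(j) = j*(j - 2/j) (r(j) = j*(-2/j + j*1) = j*(-2/j + j) = j*(j - 2/j))
d(E) = 16 + E
(80 - 26*(-90)) + d(r(o)) = (80 - 26*(-90)) + (16 + (-2 + (-11)²)) = (80 + 2340) + (16 + (-2 + 121)) = 2420 + (16 + 119) = 2420 + 135 = 2555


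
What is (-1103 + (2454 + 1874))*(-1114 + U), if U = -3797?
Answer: -15837975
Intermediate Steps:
(-1103 + (2454 + 1874))*(-1114 + U) = (-1103 + (2454 + 1874))*(-1114 - 3797) = (-1103 + 4328)*(-4911) = 3225*(-4911) = -15837975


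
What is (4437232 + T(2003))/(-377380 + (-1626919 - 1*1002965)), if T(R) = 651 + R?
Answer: -2219943/1503632 ≈ -1.4764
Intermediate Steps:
(4437232 + T(2003))/(-377380 + (-1626919 - 1*1002965)) = (4437232 + (651 + 2003))/(-377380 + (-1626919 - 1*1002965)) = (4437232 + 2654)/(-377380 + (-1626919 - 1002965)) = 4439886/(-377380 - 2629884) = 4439886/(-3007264) = 4439886*(-1/3007264) = -2219943/1503632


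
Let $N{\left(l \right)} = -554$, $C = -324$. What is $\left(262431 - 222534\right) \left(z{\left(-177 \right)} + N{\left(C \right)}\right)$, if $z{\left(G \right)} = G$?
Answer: $-29164707$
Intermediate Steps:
$\left(262431 - 222534\right) \left(z{\left(-177 \right)} + N{\left(C \right)}\right) = \left(262431 - 222534\right) \left(-177 - 554\right) = 39897 \left(-731\right) = -29164707$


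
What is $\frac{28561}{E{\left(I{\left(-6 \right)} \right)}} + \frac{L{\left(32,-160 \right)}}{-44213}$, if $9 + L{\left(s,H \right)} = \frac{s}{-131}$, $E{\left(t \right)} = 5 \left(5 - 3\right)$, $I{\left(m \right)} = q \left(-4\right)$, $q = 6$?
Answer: $\frac{165422553693}{57919030} \approx 2856.1$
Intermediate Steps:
$I{\left(m \right)} = -24$ ($I{\left(m \right)} = 6 \left(-4\right) = -24$)
$E{\left(t \right)} = 10$ ($E{\left(t \right)} = 5 \cdot 2 = 10$)
$L{\left(s,H \right)} = -9 - \frac{s}{131}$ ($L{\left(s,H \right)} = -9 + \frac{s}{-131} = -9 + s \left(- \frac{1}{131}\right) = -9 - \frac{s}{131}$)
$\frac{28561}{E{\left(I{\left(-6 \right)} \right)}} + \frac{L{\left(32,-160 \right)}}{-44213} = \frac{28561}{10} + \frac{-9 - \frac{32}{131}}{-44213} = 28561 \cdot \frac{1}{10} + \left(-9 - \frac{32}{131}\right) \left(- \frac{1}{44213}\right) = \frac{28561}{10} - - \frac{1211}{5791903} = \frac{28561}{10} + \frac{1211}{5791903} = \frac{165422553693}{57919030}$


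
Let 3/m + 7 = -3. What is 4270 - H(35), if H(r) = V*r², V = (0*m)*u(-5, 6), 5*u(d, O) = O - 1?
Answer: 4270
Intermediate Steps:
m = -3/10 (m = 3/(-7 - 3) = 3/(-10) = 3*(-⅒) = -3/10 ≈ -0.30000)
u(d, O) = -⅕ + O/5 (u(d, O) = (O - 1)/5 = (-1 + O)/5 = -⅕ + O/5)
V = 0 (V = (0*(-3/10))*(-⅕ + (⅕)*6) = 0*(-⅕ + 6/5) = 0*1 = 0)
H(r) = 0 (H(r) = 0*r² = 0)
4270 - H(35) = 4270 - 1*0 = 4270 + 0 = 4270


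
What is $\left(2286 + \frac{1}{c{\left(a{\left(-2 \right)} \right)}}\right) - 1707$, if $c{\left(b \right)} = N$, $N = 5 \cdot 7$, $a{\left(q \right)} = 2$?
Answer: $\frac{20266}{35} \approx 579.03$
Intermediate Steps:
$N = 35$
$c{\left(b \right)} = 35$
$\left(2286 + \frac{1}{c{\left(a{\left(-2 \right)} \right)}}\right) - 1707 = \left(2286 + \frac{1}{35}\right) - 1707 = \frac{80011}{35} - 1707 = \frac{20266}{35}$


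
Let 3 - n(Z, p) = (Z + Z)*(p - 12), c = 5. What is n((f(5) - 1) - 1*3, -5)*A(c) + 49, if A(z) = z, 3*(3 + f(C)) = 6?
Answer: -786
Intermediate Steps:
f(C) = -1 (f(C) = -3 + (1/3)*6 = -3 + 2 = -1)
n(Z, p) = 3 - 2*Z*(-12 + p) (n(Z, p) = 3 - (Z + Z)*(p - 12) = 3 - 2*Z*(-12 + p))
n((f(5) - 1) - 1*3, -5)*A(c) + 49 = (3 + 24*((-1 - 1) - 1*3) - 2*((-1 - 1) - 1*3)*(-5))*5 + 49 = (3 + 24*(-2 - 3) - 2*(-2 - 3)*(-5))*5 + 49 = (3 + 24*(-5) - 2*(-5)*(-5))*5 + 49 = (3 - 120 - 50)*5 + 49 = -167*5 + 49 = -835 + 49 = -786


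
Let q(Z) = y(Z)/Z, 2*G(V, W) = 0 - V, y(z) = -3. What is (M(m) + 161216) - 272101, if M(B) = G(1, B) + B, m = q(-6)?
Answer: -110885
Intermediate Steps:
G(V, W) = -V/2 (G(V, W) = (0 - V)/2 = (-V)/2 = -V/2)
q(Z) = -3/Z
m = ½ (m = -3/(-6) = -3*(-⅙) = ½ ≈ 0.50000)
M(B) = -½ + B (M(B) = -½*1 + B = -½ + B)
(M(m) + 161216) - 272101 = ((-½ + ½) + 161216) - 272101 = (0 + 161216) - 272101 = 161216 - 272101 = -110885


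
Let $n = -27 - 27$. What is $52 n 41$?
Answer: $-115128$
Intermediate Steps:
$n = -54$ ($n = -27 - 27 = -54$)
$52 n 41 = 52 \left(-54\right) 41 = \left(-2808\right) 41 = -115128$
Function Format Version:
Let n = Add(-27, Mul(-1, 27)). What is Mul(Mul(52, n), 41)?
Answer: -115128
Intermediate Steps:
n = -54 (n = Add(-27, -27) = -54)
Mul(Mul(52, n), 41) = Mul(Mul(52, -54), 41) = Mul(-2808, 41) = -115128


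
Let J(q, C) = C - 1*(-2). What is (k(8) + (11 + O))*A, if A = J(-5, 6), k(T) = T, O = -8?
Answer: 88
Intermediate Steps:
J(q, C) = 2 + C (J(q, C) = C + 2 = 2 + C)
A = 8 (A = 2 + 6 = 8)
(k(8) + (11 + O))*A = (8 + (11 - 8))*8 = (8 + 3)*8 = 11*8 = 88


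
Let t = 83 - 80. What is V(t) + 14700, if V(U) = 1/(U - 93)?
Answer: 1322999/90 ≈ 14700.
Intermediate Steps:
t = 3
V(U) = 1/(-93 + U)
V(t) + 14700 = 1/(-93 + 3) + 14700 = 1/(-90) + 14700 = -1/90 + 14700 = 1322999/90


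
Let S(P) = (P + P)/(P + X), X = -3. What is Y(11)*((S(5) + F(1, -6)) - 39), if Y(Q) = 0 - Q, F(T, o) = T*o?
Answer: 440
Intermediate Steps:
Y(Q) = -Q
S(P) = 2*P/(-3 + P) (S(P) = (P + P)/(P - 3) = (2*P)/(-3 + P) = 2*P/(-3 + P))
Y(11)*((S(5) + F(1, -6)) - 39) = (-1*11)*((2*5/(-3 + 5) + 1*(-6)) - 39) = -11*((2*5/2 - 6) - 39) = -11*((2*5*(½) - 6) - 39) = -11*((5 - 6) - 39) = -11*(-1 - 39) = -11*(-40) = 440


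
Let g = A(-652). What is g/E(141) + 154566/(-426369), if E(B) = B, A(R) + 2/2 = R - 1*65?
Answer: -109308916/20039343 ≈ -5.4547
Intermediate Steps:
A(R) = -66 + R (A(R) = -1 + (R - 1*65) = -1 + (R - 65) = -1 + (-65 + R) = -66 + R)
g = -718 (g = -66 - 652 = -718)
g/E(141) + 154566/(-426369) = -718/141 + 154566/(-426369) = -718*1/141 + 154566*(-1/426369) = -718/141 - 51522/142123 = -109308916/20039343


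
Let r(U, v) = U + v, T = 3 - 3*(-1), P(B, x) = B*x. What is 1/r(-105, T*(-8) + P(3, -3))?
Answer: -1/162 ≈ -0.0061728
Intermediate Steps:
T = 6 (T = 3 + 3 = 6)
1/r(-105, T*(-8) + P(3, -3)) = 1/(-105 + (6*(-8) + 3*(-3))) = 1/(-105 + (-48 - 9)) = 1/(-105 - 57) = 1/(-162) = -1/162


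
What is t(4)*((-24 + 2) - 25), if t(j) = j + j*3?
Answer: -752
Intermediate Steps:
t(j) = 4*j (t(j) = j + 3*j = 4*j)
t(4)*((-24 + 2) - 25) = (4*4)*((-24 + 2) - 25) = 16*(-22 - 25) = 16*(-47) = -752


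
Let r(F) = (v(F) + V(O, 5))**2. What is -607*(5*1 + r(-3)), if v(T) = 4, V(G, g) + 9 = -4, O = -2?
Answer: -52202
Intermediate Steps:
V(G, g) = -13 (V(G, g) = -9 - 4 = -13)
r(F) = 81 (r(F) = (4 - 13)**2 = (-9)**2 = 81)
-607*(5*1 + r(-3)) = -607*(5*1 + 81) = -607*(5 + 81) = -607*86 = -52202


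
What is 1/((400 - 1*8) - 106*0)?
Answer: 1/392 ≈ 0.0025510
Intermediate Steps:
1/((400 - 1*8) - 106*0) = 1/((400 - 8) + 0) = 1/(392 + 0) = 1/392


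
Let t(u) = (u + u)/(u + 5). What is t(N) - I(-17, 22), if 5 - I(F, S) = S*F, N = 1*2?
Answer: -2649/7 ≈ -378.43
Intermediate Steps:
N = 2
t(u) = 2*u/(5 + u) (t(u) = (2*u)/(5 + u) = 2*u/(5 + u))
I(F, S) = 5 - F*S (I(F, S) = 5 - S*F = 5 - F*S)
t(N) - I(-17, 22) = 2*2/(5 + 2) - (5 - 1*(-17)*22) = 2*2/7 - (5 + 374) = 2*2*(⅐) - 1*379 = 4/7 - 379 = -2649/7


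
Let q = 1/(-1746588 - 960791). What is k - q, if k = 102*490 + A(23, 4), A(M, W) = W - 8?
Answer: 135303972905/2707379 ≈ 49976.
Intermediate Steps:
q = -1/2707379 (q = 1/(-2707379) = -1/2707379 ≈ -3.6936e-7)
A(M, W) = -8 + W
k = 49976 (k = 102*490 + (-8 + 4) = 49980 - 4 = 49976)
k - q = 49976 - 1*(-1/2707379) = 49976 + 1/2707379 = 135303972905/2707379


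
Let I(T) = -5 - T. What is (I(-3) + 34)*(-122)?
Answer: -3904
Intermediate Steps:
(I(-3) + 34)*(-122) = ((-5 - 1*(-3)) + 34)*(-122) = ((-5 + 3) + 34)*(-122) = (-2 + 34)*(-122) = 32*(-122) = -3904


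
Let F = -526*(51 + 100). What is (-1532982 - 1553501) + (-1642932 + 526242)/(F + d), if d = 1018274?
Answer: -1448869754137/469424 ≈ -3.0865e+6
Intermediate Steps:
F = -79426 (F = -526*151 = -79426)
(-1532982 - 1553501) + (-1642932 + 526242)/(F + d) = (-1532982 - 1553501) + (-1642932 + 526242)/(-79426 + 1018274) = -3086483 - 1116690/938848 = -3086483 - 1116690*1/938848 = -3086483 - 558345/469424 = -1448869754137/469424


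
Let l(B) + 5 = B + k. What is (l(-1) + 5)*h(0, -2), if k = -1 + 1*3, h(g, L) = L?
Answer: -2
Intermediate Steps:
k = 2 (k = -1 + 3 = 2)
l(B) = -3 + B (l(B) = -5 + (B + 2) = -5 + (2 + B) = -3 + B)
(l(-1) + 5)*h(0, -2) = ((-3 - 1) + 5)*(-2) = (-4 + 5)*(-2) = 1*(-2) = -2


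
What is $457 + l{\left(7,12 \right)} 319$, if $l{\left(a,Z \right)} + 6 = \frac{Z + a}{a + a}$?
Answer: $- \frac{14337}{14} \approx -1024.1$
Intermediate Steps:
$l{\left(a,Z \right)} = -6 + \frac{Z + a}{2 a}$ ($l{\left(a,Z \right)} = -6 + \frac{Z + a}{a + a} = -6 + \frac{Z + a}{2 a}$)
$457 + l{\left(7,12 \right)} 319 = 457 + \frac{12 - 77}{2 \cdot 7} \cdot 319 = 457 + \frac{1}{2} \cdot \frac{1}{7} \left(12 - 77\right) 319 = 457 + \frac{1}{2} \cdot \frac{1}{7} \left(-65\right) 319 = 457 - \frac{20735}{14} = - \frac{14337}{14}$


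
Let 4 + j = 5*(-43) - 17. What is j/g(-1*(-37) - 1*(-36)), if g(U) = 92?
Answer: -59/23 ≈ -2.5652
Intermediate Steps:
j = -236 (j = -4 + (5*(-43) - 17) = -4 + (-215 - 17) = -4 - 232 = -236)
j/g(-1*(-37) - 1*(-36)) = -236/92 = -236*1/92 = -59/23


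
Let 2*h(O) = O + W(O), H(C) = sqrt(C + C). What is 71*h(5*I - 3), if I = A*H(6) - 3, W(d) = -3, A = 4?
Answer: -1491/2 + 1420*sqrt(3) ≈ 1714.0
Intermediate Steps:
H(C) = sqrt(2)*sqrt(C) (H(C) = sqrt(2*C) = sqrt(2)*sqrt(C))
I = -3 + 8*sqrt(3) (I = 4*(sqrt(2)*sqrt(6)) - 3 = 4*(2*sqrt(3)) - 3 = 8*sqrt(3) - 3 = -3 + 8*sqrt(3) ≈ 10.856)
h(O) = -3/2 + O/2 (h(O) = (O - 3)/2 = (-3 + O)/2 = -3/2 + O/2)
71*h(5*I - 3) = 71*(-3/2 + (5*(-3 + 8*sqrt(3)) - 3)/2) = 71*(-3/2 + ((-15 + 40*sqrt(3)) - 3)/2) = 71*(-3/2 + (-18 + 40*sqrt(3))/2) = 71*(-3/2 + (-9 + 20*sqrt(3))) = 71*(-21/2 + 20*sqrt(3)) = -1491/2 + 1420*sqrt(3)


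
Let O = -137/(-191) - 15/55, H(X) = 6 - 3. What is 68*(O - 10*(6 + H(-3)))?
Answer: -12794608/2101 ≈ -6089.8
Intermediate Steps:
H(X) = 3
O = 934/2101 (O = -137*(-1/191) - 15*1/55 = 137/191 - 3/11 = 934/2101 ≈ 0.44455)
68*(O - 10*(6 + H(-3))) = 68*(934/2101 - 10*(6 + 3)) = 68*(934/2101 - 10*9) = 68*(934/2101 - 90) = 68*(-188156/2101) = -12794608/2101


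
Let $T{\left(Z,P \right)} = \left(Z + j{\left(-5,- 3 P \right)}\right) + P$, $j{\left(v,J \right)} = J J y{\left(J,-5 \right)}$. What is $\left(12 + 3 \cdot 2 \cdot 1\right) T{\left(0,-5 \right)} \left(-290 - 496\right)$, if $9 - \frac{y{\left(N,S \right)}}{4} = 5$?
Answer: $-50862060$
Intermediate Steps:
$y{\left(N,S \right)} = 16$ ($y{\left(N,S \right)} = 36 - 20 = 16$)
$j{\left(v,J \right)} = 16 J^{2}$ ($j{\left(v,J \right)} = J J 16 = J^{2} \cdot 16 = 16 J^{2}$)
$T{\left(Z,P \right)} = P + Z + 144 P^{2}$ ($T{\left(Z,P \right)} = \left(Z + 16 \left(- 3 P\right)^{2}\right) + P = \left(Z + 16 \cdot 9 P^{2}\right) + P = \left(Z + 144 P^{2}\right) + P = P + Z + 144 P^{2}$)
$\left(12 + 3 \cdot 2 \cdot 1\right) T{\left(0,-5 \right)} \left(-290 - 496\right) = \left(12 + 3 \cdot 2 \cdot 1\right) \left(-5 + 0 + 144 \left(-5\right)^{2}\right) \left(-290 - 496\right) = \left(12 + 6 \cdot 1\right) \left(-5 + 0 + 144 \cdot 25\right) \left(-786\right) = \left(12 + 6\right) \left(-5 + 0 + 3600\right) \left(-786\right) = 18 \cdot 3595 \left(-786\right) = 64710 \left(-786\right) = -50862060$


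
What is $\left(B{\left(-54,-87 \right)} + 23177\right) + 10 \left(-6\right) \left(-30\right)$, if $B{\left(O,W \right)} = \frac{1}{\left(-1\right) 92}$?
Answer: $\frac{2297883}{92} \approx 24977.0$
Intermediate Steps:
$B{\left(O,W \right)} = - \frac{1}{92}$ ($B{\left(O,W \right)} = \frac{1}{-92} = - \frac{1}{92}$)
$\left(B{\left(-54,-87 \right)} + 23177\right) + 10 \left(-6\right) \left(-30\right) = \left(- \frac{1}{92} + 23177\right) + 10 \left(-6\right) \left(-30\right) = \frac{2132283}{92} - -1800 = \frac{2132283}{92} + 1800 = \frac{2297883}{92}$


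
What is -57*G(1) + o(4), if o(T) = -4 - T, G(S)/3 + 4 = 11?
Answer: -1205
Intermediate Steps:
G(S) = 21 (G(S) = -12 + 3*11 = -12 + 33 = 21)
-57*G(1) + o(4) = -57*21 + (-4 - 1*4) = -1197 + (-4 - 4) = -1197 - 8 = -1205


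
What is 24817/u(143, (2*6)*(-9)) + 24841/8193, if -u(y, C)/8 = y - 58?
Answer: -186433801/5571240 ≈ -33.464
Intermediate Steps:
u(y, C) = 464 - 8*y (u(y, C) = -8*(y - 58) = -8*(-58 + y) = 464 - 8*y)
24817/u(143, (2*6)*(-9)) + 24841/8193 = 24817/(464 - 8*143) + 24841/8193 = 24817/(464 - 1144) + 24841*(1/8193) = 24817/(-680) + 24841/8193 = 24817*(-1/680) + 24841/8193 = -24817/680 + 24841/8193 = -186433801/5571240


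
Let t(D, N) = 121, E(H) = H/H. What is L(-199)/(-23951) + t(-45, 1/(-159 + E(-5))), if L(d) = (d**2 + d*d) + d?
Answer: 2819068/23951 ≈ 117.70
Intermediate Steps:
E(H) = 1
L(d) = d + 2*d**2 (L(d) = (d**2 + d**2) + d = 2*d**2 + d = d + 2*d**2)
L(-199)/(-23951) + t(-45, 1/(-159 + E(-5))) = -199*(1 + 2*(-199))/(-23951) + 121 = -199*(1 - 398)*(-1/23951) + 121 = -199*(-397)*(-1/23951) + 121 = 79003*(-1/23951) + 121 = -79003/23951 + 121 = 2819068/23951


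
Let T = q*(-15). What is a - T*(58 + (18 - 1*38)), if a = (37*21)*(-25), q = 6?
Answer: -16005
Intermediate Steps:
T = -90 (T = 6*(-15) = -90)
a = -19425 (a = 777*(-25) = -19425)
a - T*(58 + (18 - 1*38)) = -19425 - (-90)*(58 + (18 - 1*38)) = -19425 - (-90)*(58 + (18 - 38)) = -19425 - (-90)*(58 - 20) = -19425 - (-90)*38 = -19425 - 1*(-3420) = -19425 + 3420 = -16005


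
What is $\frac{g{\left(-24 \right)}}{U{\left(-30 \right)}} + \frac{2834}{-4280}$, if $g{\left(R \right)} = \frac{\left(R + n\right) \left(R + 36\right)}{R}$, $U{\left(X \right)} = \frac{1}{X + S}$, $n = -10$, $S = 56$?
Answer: $\frac{944463}{2140} \approx 441.34$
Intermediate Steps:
$U{\left(X \right)} = \frac{1}{56 + X}$ ($U{\left(X \right)} = \frac{1}{X + 56} = \frac{1}{56 + X}$)
$g{\left(R \right)} = \frac{\left(-10 + R\right) \left(36 + R\right)}{R}$ ($g{\left(R \right)} = \frac{\left(R - 10\right) \left(R + 36\right)}{R} = \frac{\left(-10 + R\right) \left(36 + R\right)}{R}$)
$\frac{g{\left(-24 \right)}}{U{\left(-30 \right)}} + \frac{2834}{-4280} = \frac{26 - 24 - \frac{360}{-24}}{\frac{1}{56 - 30}} + \frac{2834}{-4280} = \frac{26 - 24 - -15}{\frac{1}{26}} + 2834 \left(- \frac{1}{4280}\right) = \left(26 - 24 + 15\right) \frac{1}{\frac{1}{26}} - \frac{1417}{2140} = 17 \cdot 26 - \frac{1417}{2140} = 442 - \frac{1417}{2140} = \frac{944463}{2140}$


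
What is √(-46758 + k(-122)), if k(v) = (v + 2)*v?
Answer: I*√32118 ≈ 179.21*I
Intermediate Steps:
k(v) = v*(2 + v) (k(v) = (2 + v)*v = v*(2 + v))
√(-46758 + k(-122)) = √(-46758 - 122*(2 - 122)) = √(-46758 - 122*(-120)) = √(-46758 + 14640) = √(-32118) = I*√32118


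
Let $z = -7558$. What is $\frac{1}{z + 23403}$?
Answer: $\frac{1}{15845} \approx 6.3111 \cdot 10^{-5}$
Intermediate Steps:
$\frac{1}{z + 23403} = \frac{1}{-7558 + 23403} = \frac{1}{15845}$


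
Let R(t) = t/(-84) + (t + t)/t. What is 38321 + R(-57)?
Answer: 1073063/28 ≈ 38324.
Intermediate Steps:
R(t) = 2 - t/84 (R(t) = t*(-1/84) + (2*t)/t = -t/84 + 2 = 2 - t/84)
38321 + R(-57) = 38321 + (2 - 1/84*(-57)) = 38321 + (2 + 19/28) = 38321 + 75/28 = 1073063/28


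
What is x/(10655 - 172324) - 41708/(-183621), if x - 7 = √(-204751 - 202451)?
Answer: 6741605305/29685823449 - I*√407202/161669 ≈ 0.2271 - 0.0039471*I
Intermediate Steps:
x = 7 + I*√407202 (x = 7 + √(-204751 - 202451) = 7 + √(-407202) = 7 + I*√407202 ≈ 7.0 + 638.12*I)
x/(10655 - 172324) - 41708/(-183621) = (7 + I*√407202)/(10655 - 172324) - 41708/(-183621) = (7 + I*√407202)/(-161669) - 41708*(-1/183621) = (7 + I*√407202)*(-1/161669) + 41708/183621 = (-7/161669 - I*√407202/161669) + 41708/183621 = 6741605305/29685823449 - I*√407202/161669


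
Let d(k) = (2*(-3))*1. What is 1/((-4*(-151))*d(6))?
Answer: -1/3624 ≈ -0.00027594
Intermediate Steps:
d(k) = -6 (d(k) = -6*1 = -6)
1/((-4*(-151))*d(6)) = 1/(-4*(-151)*(-6)) = 1/(604*(-6)) = 1/(-3624) = -1/3624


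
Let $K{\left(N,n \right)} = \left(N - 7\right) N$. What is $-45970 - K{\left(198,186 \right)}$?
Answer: $-83788$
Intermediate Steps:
$K{\left(N,n \right)} = N \left(-7 + N\right)$ ($K{\left(N,n \right)} = \left(-7 + N\right) N = N \left(-7 + N\right)$)
$-45970 - K{\left(198,186 \right)} = -45970 - 198 \left(-7 + 198\right) = -45970 - 198 \cdot 191 = -45970 - 37818 = -83788$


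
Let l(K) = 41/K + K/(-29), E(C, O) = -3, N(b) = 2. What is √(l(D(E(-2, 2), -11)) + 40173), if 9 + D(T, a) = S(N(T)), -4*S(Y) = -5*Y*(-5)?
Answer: √249870256170/2494 ≈ 200.43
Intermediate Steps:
S(Y) = -25*Y/4 (S(Y) = -(-5*Y)*(-5)/4 = -25*Y/4)
D(T, a) = -43/2 (D(T, a) = -9 - 25/4*2 = -9 - 25/2 = -43/2)
l(K) = 41/K - K/29 (l(K) = 41/K + K*(-1/29) = 41/K - K/29)
√(l(D(E(-2, 2), -11)) + 40173) = √((41/(-43/2) - 1/29*(-43/2)) + 40173) = √((41*(-2/43) + 43/58) + 40173) = √((-82/43 + 43/58) + 40173) = √(-2907/2494 + 40173) = √(100188555/2494) = √249870256170/2494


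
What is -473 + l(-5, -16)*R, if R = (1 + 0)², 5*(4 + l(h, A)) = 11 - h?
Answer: -2369/5 ≈ -473.80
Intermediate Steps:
l(h, A) = -9/5 - h/5 (l(h, A) = -4 + (11 - h)/5 = -4 + (11/5 - h/5) = -9/5 - h/5)
R = 1 (R = 1² = 1)
-473 + l(-5, -16)*R = -473 + (-9/5 - ⅕*(-5))*1 = -473 + (-9/5 + 1)*1 = -473 - ⅘*1 = -473 - ⅘ = -2369/5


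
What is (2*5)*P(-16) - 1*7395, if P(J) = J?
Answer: -7555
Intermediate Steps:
(2*5)*P(-16) - 1*7395 = (2*5)*(-16) - 1*7395 = 10*(-16) - 7395 = -160 - 7395 = -7555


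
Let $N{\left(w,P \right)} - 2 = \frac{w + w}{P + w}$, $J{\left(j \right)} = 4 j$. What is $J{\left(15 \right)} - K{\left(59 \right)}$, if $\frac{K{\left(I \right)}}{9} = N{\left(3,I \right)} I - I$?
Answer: $- \frac{16194}{31} \approx -522.39$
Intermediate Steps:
$N{\left(w,P \right)} = 2 + \frac{2 w}{P + w}$ ($N{\left(w,P \right)} = 2 + \frac{w + w}{P + w} = 2 + \frac{2 w}{P + w}$)
$K{\left(I \right)} = - 9 I + \frac{18 I \left(6 + I\right)}{3 + I}$ ($K{\left(I \right)} = 9 \left(\frac{2 \left(I + 2 \cdot 3\right)}{I + 3} I - I\right) = 9 \left(\frac{2 \left(I + 6\right)}{3 + I} I - I\right) = 9 \left(\frac{2 \left(6 + I\right)}{3 + I} I - I\right) = 9 \left(\frac{2 I \left(6 + I\right)}{3 + I} - I\right) = 9 \left(- I + \frac{2 I \left(6 + I\right)}{3 + I}\right) = - 9 I + \frac{18 I \left(6 + I\right)}{3 + I}$)
$J{\left(15 \right)} - K{\left(59 \right)} = 4 \cdot 15 - 9 \cdot 59 \frac{1}{3 + 59} \left(9 + 59\right) = 60 - 9 \cdot 59 \cdot \frac{1}{62} \cdot 68 = 60 - \frac{18054}{31} = - \frac{16194}{31}$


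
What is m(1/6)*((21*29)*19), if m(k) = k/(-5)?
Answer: -3857/10 ≈ -385.70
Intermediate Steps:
m(k) = -k/5 (m(k) = k*(-⅕) = -k/5)
m(1/6)*((21*29)*19) = (-1/(5*6))*((21*29)*19) = (-1/(5*6))*(609*19) = -⅕*⅙*11571 = -1/30*11571 = -3857/10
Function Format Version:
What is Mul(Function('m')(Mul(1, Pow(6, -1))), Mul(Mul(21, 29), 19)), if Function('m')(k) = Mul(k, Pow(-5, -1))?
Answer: Rational(-3857, 10) ≈ -385.70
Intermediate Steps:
Function('m')(k) = Mul(Rational(-1, 5), k) (Function('m')(k) = Mul(k, Rational(-1, 5)) = Mul(Rational(-1, 5), k))
Mul(Function('m')(Mul(1, Pow(6, -1))), Mul(Mul(21, 29), 19)) = Mul(Mul(Rational(-1, 5), Mul(1, Pow(6, -1))), Mul(Mul(21, 29), 19)) = Mul(Mul(Rational(-1, 5), Mul(1, Rational(1, 6))), Mul(609, 19)) = Mul(Mul(Rational(-1, 5), Rational(1, 6)), 11571) = Mul(Rational(-1, 30), 11571) = Rational(-3857, 10)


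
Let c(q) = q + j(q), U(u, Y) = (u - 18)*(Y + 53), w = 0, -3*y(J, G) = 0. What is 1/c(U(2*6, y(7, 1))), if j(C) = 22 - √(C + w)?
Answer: I/(√318 - 296*I) ≈ -0.0033662 + 0.00020279*I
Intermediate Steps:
y(J, G) = 0 (y(J, G) = -⅓*0 = 0)
j(C) = 22 - √C (j(C) = 22 - √(C + 0) = 22 - √C)
U(u, Y) = (-18 + u)*(53 + Y)
c(q) = 22 + q - √q (c(q) = q + (22 - √q) = 22 + q - √q)
1/c(U(2*6, y(7, 1))) = 1/(22 + (-954 - 18*0 + 53*(2*6) + 0*(2*6)) - √(-954 - 18*0 + 53*(2*6) + 0*(2*6))) = 1/(22 + (-954 + 0 + 53*12 + 0*12) - √(-954 + 0 + 53*12 + 0*12)) = 1/(22 + (-954 + 0 + 636 + 0) - √(-954 + 0 + 636 + 0)) = 1/(22 - 318 - √(-318)) = 1/(22 - 318 - I*√318) = 1/(-296 - I*√318)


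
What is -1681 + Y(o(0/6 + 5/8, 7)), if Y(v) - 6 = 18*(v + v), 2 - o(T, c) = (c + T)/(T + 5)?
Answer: -8259/5 ≈ -1651.8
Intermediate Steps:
o(T, c) = 2 - (T + c)/(5 + T) (o(T, c) = 2 - (c + T)/(T + 5) = 2 - (T + c)/(5 + T))
Y(v) = 6 + 36*v (Y(v) = 6 + 18*(v + v) = 6 + 18*(2*v) = 6 + 36*v)
-1681 + Y(o(0/6 + 5/8, 7)) = -1681 + (6 + 36*((10 + (0/6 + 5/8) - 1*7)/(5 + (0/6 + 5/8)))) = -1681 + (6 + 36*((10 + (0*(⅙) + 5*(⅛)) - 7)/(5 + (0*(⅙) + 5*(⅛))))) = -1681 + (6 + 36*((10 + (0 + 5/8) - 7)/(5 + (0 + 5/8)))) = -1681 + (6 + 36*((10 + 5/8 - 7)/(5 + 5/8))) = -1681 + (6 + 36*((29/8)/(45/8))) = -1681 + (6 + 36*((8/45)*(29/8))) = -1681 + (6 + 36*(29/45)) = -1681 + (6 + 116/5) = -1681 + 146/5 = -8259/5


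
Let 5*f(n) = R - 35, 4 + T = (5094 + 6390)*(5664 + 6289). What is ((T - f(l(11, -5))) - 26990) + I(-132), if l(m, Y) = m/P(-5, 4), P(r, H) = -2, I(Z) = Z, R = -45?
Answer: 137241142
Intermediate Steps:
l(m, Y) = -m/2 (l(m, Y) = m/(-2) = m*(-½) = -m/2)
T = 137268248 (T = -4 + (5094 + 6390)*(5664 + 6289) = -4 + 11484*11953 = -4 + 137268252 = 137268248)
f(n) = -16 (f(n) = (-45 - 35)/5 = (⅕)*(-80) = -16)
((T - f(l(11, -5))) - 26990) + I(-132) = ((137268248 - 1*(-16)) - 26990) - 132 = ((137268248 + 16) - 26990) - 132 = (137268264 - 26990) - 132 = 137241274 - 132 = 137241142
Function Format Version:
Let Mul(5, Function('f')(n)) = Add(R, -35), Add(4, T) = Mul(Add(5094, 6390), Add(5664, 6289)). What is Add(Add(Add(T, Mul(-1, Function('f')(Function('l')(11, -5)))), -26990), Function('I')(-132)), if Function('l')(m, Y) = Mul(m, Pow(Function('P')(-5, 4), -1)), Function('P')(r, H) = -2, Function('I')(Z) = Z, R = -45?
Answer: 137241142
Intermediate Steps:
Function('l')(m, Y) = Mul(Rational(-1, 2), m) (Function('l')(m, Y) = Mul(m, Pow(-2, -1)) = Mul(m, Rational(-1, 2)) = Mul(Rational(-1, 2), m))
T = 137268248 (T = Add(-4, Mul(Add(5094, 6390), Add(5664, 6289))) = Add(-4, Mul(11484, 11953)) = Add(-4, 137268252) = 137268248)
Function('f')(n) = -16 (Function('f')(n) = Mul(Rational(1, 5), Add(-45, -35)) = Mul(Rational(1, 5), -80) = -16)
Add(Add(Add(T, Mul(-1, Function('f')(Function('l')(11, -5)))), -26990), Function('I')(-132)) = Add(Add(Add(137268248, Mul(-1, -16)), -26990), -132) = Add(Add(Add(137268248, 16), -26990), -132) = Add(Add(137268264, -26990), -132) = Add(137241274, -132) = 137241142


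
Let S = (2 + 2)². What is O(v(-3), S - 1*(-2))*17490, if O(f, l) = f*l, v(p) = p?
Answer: -944460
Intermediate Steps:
S = 16 (S = 4² = 16)
O(v(-3), S - 1*(-2))*17490 = -3*(16 - 1*(-2))*17490 = -3*(16 + 2)*17490 = -3*18*17490 = -54*17490 = -944460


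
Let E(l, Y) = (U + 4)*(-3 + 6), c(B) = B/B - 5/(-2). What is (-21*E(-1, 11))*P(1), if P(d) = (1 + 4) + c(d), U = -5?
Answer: 1071/2 ≈ 535.50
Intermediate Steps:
c(B) = 7/2 (c(B) = 1 - 5*(-½) = 1 + 5/2 = 7/2)
P(d) = 17/2 (P(d) = (1 + 4) + 7/2 = 5 + 7/2 = 17/2)
E(l, Y) = -3 (E(l, Y) = (-5 + 4)*(-3 + 6) = -1*3 = -3)
(-21*E(-1, 11))*P(1) = -21*(-3)*(17/2) = 63*(17/2) = 1071/2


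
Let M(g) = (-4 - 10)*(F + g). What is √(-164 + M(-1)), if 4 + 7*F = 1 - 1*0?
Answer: 12*I ≈ 12.0*I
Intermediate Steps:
F = -3/7 (F = -4/7 + (1 - 1*0)/7 = -4/7 + (1 + 0)/7 = -4/7 + (⅐)*1 = -4/7 + ⅐ = -3/7 ≈ -0.42857)
M(g) = 6 - 14*g (M(g) = (-4 - 10)*(-3/7 + g) = -14*(-3/7 + g) = 6 - 14*g)
√(-164 + M(-1)) = √(-164 + (6 - 14*(-1))) = √(-164 + (6 + 14)) = √(-164 + 20) = √(-144) = 12*I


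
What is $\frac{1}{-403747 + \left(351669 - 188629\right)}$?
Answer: $- \frac{1}{240707} \approx -4.1544 \cdot 10^{-6}$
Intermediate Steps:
$\frac{1}{-403747 + \left(351669 - 188629\right)} = \frac{1}{-403747 + 163040} = \frac{1}{-240707} = - \frac{1}{240707}$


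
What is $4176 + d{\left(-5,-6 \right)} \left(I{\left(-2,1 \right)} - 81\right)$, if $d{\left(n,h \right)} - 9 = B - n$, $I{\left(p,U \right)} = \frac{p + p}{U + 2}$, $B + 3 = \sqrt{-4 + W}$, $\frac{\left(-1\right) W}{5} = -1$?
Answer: $3188$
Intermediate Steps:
$W = 5$ ($W = \left(-5\right) \left(-1\right) = 5$)
$B = -2$ ($B = -3 + \sqrt{-4 + 5} = -3 + \sqrt{1} = -3 + 1 = -2$)
$I{\left(p,U \right)} = \frac{2 p}{2 + U}$
$d{\left(n,h \right)} = 7 - n$ ($d{\left(n,h \right)} = 9 - \left(2 + n\right) = 7 - n$)
$4176 + d{\left(-5,-6 \right)} \left(I{\left(-2,1 \right)} - 81\right) = 4176 + \left(7 - -5\right) \left(2 \left(-2\right) \frac{1}{2 + 1} - 81\right) = 4176 + \left(7 + 5\right) \left(2 \left(-2\right) \frac{1}{3} - 81\right) = 4176 + 12 \left(2 \left(-2\right) \frac{1}{3} - 81\right) = 4176 + 12 \left(- \frac{4}{3} - 81\right) = 4176 + 12 \left(- \frac{247}{3}\right) = 4176 - 988 = 3188$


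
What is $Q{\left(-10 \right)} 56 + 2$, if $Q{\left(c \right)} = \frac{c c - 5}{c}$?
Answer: $-530$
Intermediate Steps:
$Q{\left(c \right)} = \frac{-5 + c^{2}}{c}$ ($Q{\left(c \right)} = \frac{c^{2} - 5}{c} = \frac{-5 + c^{2}}{c}$)
$Q{\left(-10 \right)} 56 + 2 = \left(-10 - \frac{5}{-10}\right) 56 + 2 = \left(-10 - - \frac{1}{2}\right) 56 + 2 = \left(-10 + \frac{1}{2}\right) 56 + 2 = \left(- \frac{19}{2}\right) 56 + 2 = -532 + 2 = -530$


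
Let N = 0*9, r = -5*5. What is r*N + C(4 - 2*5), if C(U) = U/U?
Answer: 1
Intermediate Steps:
r = -25
N = 0
C(U) = 1
r*N + C(4 - 2*5) = -25*0 + 1 = 0 + 1 = 1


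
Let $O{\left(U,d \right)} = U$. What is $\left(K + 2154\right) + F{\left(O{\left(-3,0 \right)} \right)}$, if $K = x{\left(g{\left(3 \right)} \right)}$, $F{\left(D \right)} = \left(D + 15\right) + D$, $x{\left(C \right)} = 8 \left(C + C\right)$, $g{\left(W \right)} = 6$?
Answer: $2259$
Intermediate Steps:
$x{\left(C \right)} = 16 C$ ($x{\left(C \right)} = 8 \cdot 2 C = 16 C$)
$F{\left(D \right)} = 15 + 2 D$ ($F{\left(D \right)} = \left(15 + D\right) + D = 15 + 2 D$)
$K = 96$ ($K = 16 \cdot 6 = 96$)
$\left(K + 2154\right) + F{\left(O{\left(-3,0 \right)} \right)} = \left(96 + 2154\right) + \left(15 + 2 \left(-3\right)\right) = 2250 + \left(15 - 6\right) = 2250 + 9 = 2259$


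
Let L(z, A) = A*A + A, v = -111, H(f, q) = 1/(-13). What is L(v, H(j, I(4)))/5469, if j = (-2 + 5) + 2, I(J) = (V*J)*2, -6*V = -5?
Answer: -4/308087 ≈ -1.2983e-5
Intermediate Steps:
V = 5/6 (V = -1/6*(-5) = 5/6 ≈ 0.83333)
I(J) = 5*J/3 (I(J) = (5*J/6)*2 = 5*J/3)
j = 5 (j = 3 + 2 = 5)
H(f, q) = -1/13
L(z, A) = A + A**2 (L(z, A) = A**2 + A = A + A**2)
L(v, H(j, I(4)))/5469 = -(1 - 1/13)/13/5469 = -1/13*12/13*(1/5469) = -12/169*1/5469 = -4/308087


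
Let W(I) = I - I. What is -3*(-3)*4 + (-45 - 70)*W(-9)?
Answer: 36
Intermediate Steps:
W(I) = 0
-3*(-3)*4 + (-45 - 70)*W(-9) = -3*(-3)*4 + (-45 - 70)*0 = 9*4 - 115*0 = 36 + 0 = 36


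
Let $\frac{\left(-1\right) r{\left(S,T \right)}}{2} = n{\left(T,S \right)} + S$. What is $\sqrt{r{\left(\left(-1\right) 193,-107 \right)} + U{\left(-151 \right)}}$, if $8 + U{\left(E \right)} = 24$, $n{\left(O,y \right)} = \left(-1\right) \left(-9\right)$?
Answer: $8 \sqrt{6} \approx 19.596$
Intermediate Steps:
$n{\left(O,y \right)} = 9$
$U{\left(E \right)} = 16$ ($U{\left(E \right)} = -8 + 24 = 16$)
$r{\left(S,T \right)} = -18 - 2 S$ ($r{\left(S,T \right)} = - 2 \left(9 + S\right) = -18 - 2 S$)
$\sqrt{r{\left(\left(-1\right) 193,-107 \right)} + U{\left(-151 \right)}} = \sqrt{\left(-18 - 2 \left(\left(-1\right) 193\right)\right) + 16} = \sqrt{\left(-18 - -386\right) + 16} = \sqrt{\left(-18 + 386\right) + 16} = \sqrt{368 + 16} = \sqrt{384} = 8 \sqrt{6}$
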